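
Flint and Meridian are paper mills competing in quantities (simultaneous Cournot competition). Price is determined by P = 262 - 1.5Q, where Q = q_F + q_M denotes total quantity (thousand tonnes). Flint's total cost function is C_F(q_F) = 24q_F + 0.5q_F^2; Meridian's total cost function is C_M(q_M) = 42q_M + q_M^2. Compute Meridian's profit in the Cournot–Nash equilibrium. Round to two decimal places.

2170.43

Flint's profit: π_F = (262 - 1.5Q)q_F - (24q_F + (1/2)q_F²). Setting ∂π_F/∂q_F = 0: 238 - 4q_F - (3/2)(q_M) = 0.
Meridian's first-order condition: 220 - 5q_M - (3/2)(q_F) = 0.
Rearranging gives the reaction functions q_F = (238 - (3/2)q_M)/4 and q_M = (220 - (3/2)q_F)/5.
Solving the pair: q_F = 48.4507, q_M = 29.4648.
Price P = 262 - (3/2)·77.9155 = 145.1268.
Meridian's profit: 145.1268·29.4648 - 42·29.4648 - 29.4648² = 2170.4344.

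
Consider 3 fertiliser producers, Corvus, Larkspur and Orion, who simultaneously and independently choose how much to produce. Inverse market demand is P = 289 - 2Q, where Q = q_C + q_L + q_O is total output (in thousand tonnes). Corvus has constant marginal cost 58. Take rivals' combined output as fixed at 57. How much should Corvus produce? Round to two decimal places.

29.25

With rivals' combined output fixed at 57, Corvus's profit is π_C = (289 - 2·57 - 2q_C)q_C - (58q_C) = (175 - 2q_C)q_C - (58q_C).
∂π_C/∂q_C = 117 - 4q_C = 0, so q_C = 117/4.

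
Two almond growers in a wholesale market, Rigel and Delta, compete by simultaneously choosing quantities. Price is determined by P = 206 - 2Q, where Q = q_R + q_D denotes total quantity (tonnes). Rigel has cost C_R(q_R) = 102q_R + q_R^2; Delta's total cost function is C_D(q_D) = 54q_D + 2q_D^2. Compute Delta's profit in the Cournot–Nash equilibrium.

Rigel's profit: π_R = (206 - 2Q)q_R - (102q_R + q_R²). Setting ∂π_R/∂q_R = 0: 104 - 6q_R - 2(q_D) = 0.
Delta's profit: π_D = (206 - 2Q)q_D - (54q_D + 2q_D²). Setting ∂π_D/∂q_D = 0: 152 - 8q_D - 2(q_R) = 0.
Best responses: q_R = (104 - 2q_D)/6, q_D = (152 - 2q_R)/8.
Solving the pair: q_R = 12, q_D = 16.
Price P = 206 - 2·28 = 150.
Delta's profit: 150·16 - 54·16 - 2·16² = 1024.

1024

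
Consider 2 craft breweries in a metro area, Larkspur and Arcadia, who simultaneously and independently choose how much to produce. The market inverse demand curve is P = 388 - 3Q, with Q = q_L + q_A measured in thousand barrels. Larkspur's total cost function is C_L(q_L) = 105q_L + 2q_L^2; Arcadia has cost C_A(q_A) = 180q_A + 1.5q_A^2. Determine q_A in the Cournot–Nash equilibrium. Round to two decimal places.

Larkspur's profit: π_L = (388 - 3Q)q_L - (105q_L + 2q_L²). Setting ∂π_L/∂q_L = 0: 283 - 10q_L - 3(q_A) = 0.
Arcadia's first-order condition: 208 - 9q_A - 3(q_L) = 0.
Rearranging gives the reaction functions q_L = (283 - 3q_A)/10 and q_A = (208 - 3q_L)/9.
Substituting one into the other gives q_L = 641/27 and q_A = 1231/81.

15.20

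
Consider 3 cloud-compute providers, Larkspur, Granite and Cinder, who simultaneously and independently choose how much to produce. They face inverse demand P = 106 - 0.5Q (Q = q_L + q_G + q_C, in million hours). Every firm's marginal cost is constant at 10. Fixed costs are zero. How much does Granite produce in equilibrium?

48

A representative firm's profit is π_i = q_i(106 - 0.5Q) - 10q_i.
First-order condition (treating rivals' output as given): 96 - q_i - (1/2)·Σ_{j≠i} q_j = 0.
By symmetry each firm produces the same amount; substituting Σ_{j≠i} q_j = 2q_i yields q_i = 96/2 = 48.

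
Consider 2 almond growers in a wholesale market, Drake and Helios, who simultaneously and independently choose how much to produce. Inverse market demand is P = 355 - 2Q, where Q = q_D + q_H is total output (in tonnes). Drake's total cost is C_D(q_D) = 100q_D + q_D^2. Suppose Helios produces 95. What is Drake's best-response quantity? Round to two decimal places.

10.83

With the rival's output fixed at 95, Drake's profit is π_D = (355 - 2·95 - 2q_D)q_D - (100q_D + q_D²) = (165 - 2q_D)q_D - (100q_D + q_D²).
∂π_D/∂q_D = 65 - 6q_D = 0, so q_D = 65/6.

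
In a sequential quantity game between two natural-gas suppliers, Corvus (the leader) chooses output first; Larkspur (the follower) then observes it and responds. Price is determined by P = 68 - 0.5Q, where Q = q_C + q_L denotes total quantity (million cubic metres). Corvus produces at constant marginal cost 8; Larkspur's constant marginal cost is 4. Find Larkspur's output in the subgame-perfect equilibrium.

The follower Larkspur best-responds to any q_C: π_L = (68 - 0.5Q)q_L - 4q_L.
Follower FOC: 64 - (1/2)q_C - q_L = 0, so q_L(q_C) = (64 - (1/2)q_C).
The leader anticipates this reaction. Substituting into P = 68 - 0.5Q gives P = 36 - (1/4)q_C, so π_C = (36 - (1/4)q_C)q_C - 8q_C.
Leader FOC: 28 - (1/2)q_C = 0, so q_C = 56.
Then q_L = (64 - (1/2)·56) = 36.

36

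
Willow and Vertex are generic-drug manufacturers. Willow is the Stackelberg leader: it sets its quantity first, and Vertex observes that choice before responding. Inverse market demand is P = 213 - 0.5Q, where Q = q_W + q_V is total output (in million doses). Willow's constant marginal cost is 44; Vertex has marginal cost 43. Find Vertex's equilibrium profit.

3698

The follower Vertex best-responds to any q_W: π_V = (213 - 0.5Q)q_V - 43q_V.
∂π_V/∂q_V = 170 - (1/2)q_W - q_V = 0 gives the reaction function q_V = (170 - (1/2)q_W).
The leader anticipates this reaction. Substituting into P = 213 - 0.5Q gives P = 128 - (1/4)q_W, so π_W = (128 - (1/4)q_W)q_W - 44q_W.
The leader's first-order condition 84 - (1/2)q_W = 0 yields q_W = 168.
Then q_V = (170 - (1/2)·168) = 86.
Price P = 213 - (1/2)·254 = 86.
Vertex's profit: (86 - 43)·86 = 3698.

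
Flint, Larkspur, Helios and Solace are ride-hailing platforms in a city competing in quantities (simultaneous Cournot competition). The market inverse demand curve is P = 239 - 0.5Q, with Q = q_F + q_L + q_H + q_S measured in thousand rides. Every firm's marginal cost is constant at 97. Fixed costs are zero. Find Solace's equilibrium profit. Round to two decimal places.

1613.12

Each firm earns π_i = (239 - 0.5Q)q_i - 97q_i.
First-order condition (treating rivals' output as given): 142 - q_i - (1/2)·Σ_{j≠i} q_j = 0.
By symmetry each firm produces the same amount; substituting Σ_{j≠i} q_j = 3q_i yields q_i = 142/(5/2) = 284/5.
Price P = 239 - (1/2)·(1136/5) = 627/5.
Solace's profit: (627/5 - 97)·(284/5) = 1613.1200.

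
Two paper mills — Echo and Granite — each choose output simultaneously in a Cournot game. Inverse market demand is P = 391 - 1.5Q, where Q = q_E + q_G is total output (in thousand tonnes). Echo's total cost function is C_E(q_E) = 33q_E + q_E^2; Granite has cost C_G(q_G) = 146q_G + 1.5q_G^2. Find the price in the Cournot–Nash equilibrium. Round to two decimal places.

Echo's profit: π_E = (391 - 1.5Q)q_E - (33q_E + q_E²). Setting ∂π_E/∂q_E = 0: 358 - 5q_E - (3/2)(q_G) = 0.
Granite's first-order condition: 245 - 6q_G - (3/2)(q_E) = 0.
So q_E = (358 - (3/2)q_G)/5 and q_G = (245 - (3/2)q_E)/6.
Solving the pair: q_E = 64.1622, q_G = 24.7928.
Total output Q = 88.9550, so price P = 391 - (3/2)·88.9550 = 257.5676.

257.57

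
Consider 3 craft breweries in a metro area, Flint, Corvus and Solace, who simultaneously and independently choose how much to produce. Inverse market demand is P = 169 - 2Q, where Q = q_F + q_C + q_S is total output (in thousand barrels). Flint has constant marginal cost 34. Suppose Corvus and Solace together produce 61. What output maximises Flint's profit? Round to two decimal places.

3.25

With rivals' combined output fixed at 61, Flint's profit is π_F = (169 - 2·61 - 2q_F)q_F - (34q_F) = (47 - 2q_F)q_F - (34q_F).
∂π_F/∂q_F = 13 - 4q_F = 0, so q_F = 13/4.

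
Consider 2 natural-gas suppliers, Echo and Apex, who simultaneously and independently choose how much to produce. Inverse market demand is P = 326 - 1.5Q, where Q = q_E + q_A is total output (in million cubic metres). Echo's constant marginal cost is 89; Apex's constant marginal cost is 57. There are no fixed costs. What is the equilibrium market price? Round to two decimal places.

Echo's profit: π_E = (326 - 1.5Q)q_E - (89q_E). Setting ∂π_E/∂q_E = 0: 237 - 3q_E - (3/2)(q_A) = 0.
Apex's profit: π_A = (326 - 1.5Q)q_A - (57q_A). Setting ∂π_A/∂q_A = 0: 269 - 3q_A - (3/2)(q_E) = 0.
Rearranging gives the reaction functions q_E = (237 - (3/2)q_A)/3 and q_A = (269 - (3/2)q_E)/3.
Substituting one into the other gives q_E = 410/9 and q_A = 602/9.
Total output Q = 1012/9, so price P = 326 - (3/2)·(1012/9) = 472/3.

157.33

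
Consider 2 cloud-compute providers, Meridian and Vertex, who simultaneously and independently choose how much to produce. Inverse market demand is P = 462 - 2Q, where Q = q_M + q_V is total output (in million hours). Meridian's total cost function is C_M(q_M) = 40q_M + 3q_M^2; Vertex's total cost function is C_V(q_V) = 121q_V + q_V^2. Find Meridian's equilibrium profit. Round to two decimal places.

5456.79

Meridian's profit: π_M = (462 - 2Q)q_M - (40q_M + 3q_M²). Setting ∂π_M/∂q_M = 0: 422 - 10q_M - 2(q_V) = 0.
Vertex's profit: π_V = (462 - 2Q)q_V - (121q_V + q_V²). Setting ∂π_V/∂q_V = 0: 341 - 6q_V - 2(q_M) = 0.
Rearranging gives the reaction functions q_M = (422 - 2q_V)/10 and q_V = (341 - 2q_M)/6.
Solving the pair: q_M = 925/28, q_V = 1283/28.
Price P = 462 - 2·(552/7) = 304.2857.
Meridian's profit: 304.2857·(925/28) - 40·(925/28) - 3(925/28)² = 5456.7921.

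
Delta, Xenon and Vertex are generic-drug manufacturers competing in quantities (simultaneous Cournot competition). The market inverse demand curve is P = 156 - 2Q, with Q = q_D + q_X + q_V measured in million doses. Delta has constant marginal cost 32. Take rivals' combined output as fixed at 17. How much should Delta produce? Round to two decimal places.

22.50

With rivals' combined output fixed at 17, Delta's profit is π_D = (156 - 2·17 - 2q_D)q_D - (32q_D) = (122 - 2q_D)q_D - (32q_D).
∂π_D/∂q_D = 90 - 4q_D = 0, so q_D = 45/2.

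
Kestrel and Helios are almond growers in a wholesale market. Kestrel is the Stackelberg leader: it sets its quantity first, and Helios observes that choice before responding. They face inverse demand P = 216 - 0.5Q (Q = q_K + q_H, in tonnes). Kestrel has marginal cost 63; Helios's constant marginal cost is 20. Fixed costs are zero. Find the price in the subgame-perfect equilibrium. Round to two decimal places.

90.50

Solve by backward induction. Given q_K, the follower Helios maximises π_H = (216 - (1/2)q_K - (1/2)q_H)q_H - 20q_H.
Setting the follower's marginal profit to zero, 196 - (1/2)q_K - q_H = 0, i.e. q_H = (196 - (1/2)q_K).
Kestrel substitutes q_H(q_K) into its own profit: π_K = q_K(216 - (1/2)q_K - (196 - (1/2)q_K)/2) - 63q_K = (118 - (1/4)q_K)q_K - 63q_K.
Leader FOC: 55 - (1/2)q_K = 0, so q_K = 110.
Then q_H = (196 - (1/2)·110) = 141.
Total output Q = 251, so price P = 216 - (1/2)·251 = 181/2.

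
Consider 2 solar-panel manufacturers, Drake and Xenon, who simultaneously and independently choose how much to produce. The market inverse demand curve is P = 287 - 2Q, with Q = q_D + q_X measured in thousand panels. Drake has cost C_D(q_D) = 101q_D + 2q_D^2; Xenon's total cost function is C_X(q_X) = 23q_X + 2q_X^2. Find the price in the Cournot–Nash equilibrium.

197

Drake's profit: π_D = (287 - 2Q)q_D - (101q_D + 2q_D²). Setting ∂π_D/∂q_D = 0: 186 - 8q_D - 2(q_X) = 0.
Xenon's first-order condition: 264 - 8q_X - 2(q_D) = 0.
So q_D = (186 - 2q_X)/8 and q_X = (264 - 2q_D)/8.
Substituting one into the other gives q_D = 16 and q_X = 29.
Total output Q = 45, so price P = 287 - 2·45 = 197.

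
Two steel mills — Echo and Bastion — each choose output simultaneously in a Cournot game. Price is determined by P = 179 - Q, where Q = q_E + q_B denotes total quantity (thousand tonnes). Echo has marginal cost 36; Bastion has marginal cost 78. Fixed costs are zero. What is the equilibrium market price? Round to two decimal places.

97.67

Echo's profit: π_E = (179 - Q)q_E - (36q_E). Setting ∂π_E/∂q_E = 0: 143 - 2q_E - (q_B) = 0.
Bastion's profit: π_B = (179 - Q)q_B - (78q_B). Setting ∂π_B/∂q_B = 0: 101 - 2q_B - (q_E) = 0.
So q_E = (143 - q_B)/2 and q_B = (101 - q_E)/2.
Solving the pair: q_E = 185/3, q_B = 59/3.
Total output Q = 244/3, so price P = 179 - 244/3 = 293/3.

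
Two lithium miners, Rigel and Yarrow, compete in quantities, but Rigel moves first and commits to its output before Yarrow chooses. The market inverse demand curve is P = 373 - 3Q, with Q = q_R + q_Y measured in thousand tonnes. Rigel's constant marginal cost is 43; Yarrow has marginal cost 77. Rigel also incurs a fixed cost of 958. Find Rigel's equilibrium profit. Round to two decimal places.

The follower Yarrow best-responds to any q_R: π_Y = (373 - 3Q)q_Y - 77q_Y.
Setting the follower's marginal profit to zero, 296 - 3q_R - 6q_Y = 0, i.e. q_Y = (296 - 3q_R)/6.
Rigel substitutes q_Y(q_R) into its own profit: π_R = q_R(373 - 3q_R - (296 - 3q_R)/2) - 43q_R = (225 - (3/2)q_R)q_R - 43q_R.
The leader's first-order condition 182 - 3q_R = 0 yields q_R = 182/3.
Then q_Y = (296 - 3·(182/3))/6 = 19.
Price P = 373 - 3·(239/3) = 134.
Rigel's profit: (134 - 43)·(182/3) - 958 = 4562.6667.

4562.67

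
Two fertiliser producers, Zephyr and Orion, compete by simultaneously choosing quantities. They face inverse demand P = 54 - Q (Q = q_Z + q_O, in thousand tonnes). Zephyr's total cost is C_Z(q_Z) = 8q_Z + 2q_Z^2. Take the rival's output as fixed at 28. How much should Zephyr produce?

3

With the rival's output fixed at 28, Zephyr's profit is π_Z = (54 - 28 - q_Z)q_Z - (8q_Z + 2q_Z²) = (26 - q_Z)q_Z - (8q_Z + 2q_Z²).
∂π_Z/∂q_Z = 18 - 6q_Z = 0, so q_Z = 3.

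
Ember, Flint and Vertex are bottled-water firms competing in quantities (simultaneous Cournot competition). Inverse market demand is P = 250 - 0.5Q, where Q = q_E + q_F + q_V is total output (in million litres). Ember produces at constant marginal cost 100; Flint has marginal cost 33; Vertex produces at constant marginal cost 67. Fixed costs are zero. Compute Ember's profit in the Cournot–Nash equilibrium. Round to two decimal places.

312.50

Ember's profit: π_E = (250 - 0.5Q)q_E - (100q_E). Setting ∂π_E/∂q_E = 0: 150 - q_E - (1/2)(q_F + q_V) = 0.
Flint's profit: π_F = (250 - 0.5Q)q_F - (33q_F). Setting ∂π_F/∂q_F = 0: 217 - q_F - (1/2)(q_E + q_V) = 0.
Vertex's profit: π_V = (250 - 0.5Q)q_V - (67q_V). Setting ∂π_V/∂q_V = 0: 183 - q_V - (1/2)(q_E + q_F) = 0.
Adding the 3 first-order conditions: 550 − 2Q = 0, so Q = 275.
Back-substituting: q_E = (150 − 275/2)/(1/2) = 25, q_F = (217 − 275/2)/(1/2) = 159, q_V = (183 − 275/2)/(1/2) = 91.
Price P = 250 - (1/2)·275 = 225/2.
Ember's profit: (225/2 - 100)·25 = 625/2.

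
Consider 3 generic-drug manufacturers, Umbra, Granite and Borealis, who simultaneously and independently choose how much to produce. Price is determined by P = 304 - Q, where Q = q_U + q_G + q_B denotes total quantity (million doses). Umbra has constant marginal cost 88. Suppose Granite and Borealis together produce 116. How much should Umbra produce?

50

With rivals' combined output fixed at 116, Umbra's profit is π_U = (304 - 116 - q_U)q_U - (88q_U) = (188 - q_U)q_U - (88q_U).
∂π_U/∂q_U = 100 - 2q_U = 0, so q_U = 50.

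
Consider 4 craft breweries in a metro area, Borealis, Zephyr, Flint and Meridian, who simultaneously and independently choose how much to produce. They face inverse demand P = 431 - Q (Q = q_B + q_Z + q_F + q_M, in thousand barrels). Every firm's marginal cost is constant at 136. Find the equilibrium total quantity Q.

A representative firm's profit is π_i = q_i(431 - Q) - 136q_i.
Setting ∂π_i/∂q_i = 0 with rivals' quantities fixed: 295 - 2q_i - Σ_{j≠i} q_j = 0.
With identical firms every q_j equals q_i, so Σ_{j≠i} q_j = 3q_i and 295 = 5q_i, giving q_i = 59.
Total output Q = 59 + 59 + 59 + 59 = 236.

236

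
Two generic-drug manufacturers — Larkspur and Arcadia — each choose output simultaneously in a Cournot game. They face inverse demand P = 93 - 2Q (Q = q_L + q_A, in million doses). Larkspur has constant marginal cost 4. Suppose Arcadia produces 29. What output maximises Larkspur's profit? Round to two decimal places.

7.75

With the rival's output fixed at 29, Larkspur's profit is π_L = (93 - 2·29 - 2q_L)q_L - (4q_L) = (35 - 2q_L)q_L - (4q_L).
∂π_L/∂q_L = 31 - 4q_L = 0, so q_L = 31/4.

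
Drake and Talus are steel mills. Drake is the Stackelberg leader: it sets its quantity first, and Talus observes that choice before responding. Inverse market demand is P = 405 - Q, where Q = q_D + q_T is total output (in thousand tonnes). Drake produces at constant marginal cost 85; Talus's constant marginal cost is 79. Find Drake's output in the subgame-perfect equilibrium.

157

Solve by backward induction. Given q_D, the follower Talus maximises π_T = (405 - q_D - q_T)q_T - 79q_T.
∂π_T/∂q_T = 326 - q_D - 2q_T = 0 gives the reaction function q_T = (326 - q_D)/2.
Drake substitutes q_T(q_D) into its own profit: π_D = q_D(405 - q_D - (326 - q_D)/2) - 85q_D = (242 - (1/2)q_D)q_D - 85q_D.
The leader's first-order condition 157 - q_D = 0 yields q_D = 157.
Then q_T = (326 - 157)/2 = 169/2.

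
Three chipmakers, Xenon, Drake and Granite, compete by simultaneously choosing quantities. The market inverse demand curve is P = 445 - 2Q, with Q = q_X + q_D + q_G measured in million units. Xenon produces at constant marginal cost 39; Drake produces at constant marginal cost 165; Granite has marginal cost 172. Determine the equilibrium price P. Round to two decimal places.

Xenon's profit: π_X = (445 - 2Q)q_X - (39q_X). Setting ∂π_X/∂q_X = 0: 406 - 4q_X - 2(q_D + q_G) = 0.
Drake's first-order condition: 280 - 4q_D - 2(q_X + q_G) = 0.
Granite's first-order condition: 273 - 4q_G - 2(q_X + q_D) = 0.
Adding the 3 first-order conditions: 959 − 8Q = 0, so Q = 959/8.
Back-substituting: q_X = (406 − 959/4)/2 = 665/8, q_D = (280 − 959/4)/2 = 161/8, q_G = (273 − 959/4)/2 = 133/8.
Total output Q = 959/8, so price P = 445 - 2·(959/8) = 821/4.

205.25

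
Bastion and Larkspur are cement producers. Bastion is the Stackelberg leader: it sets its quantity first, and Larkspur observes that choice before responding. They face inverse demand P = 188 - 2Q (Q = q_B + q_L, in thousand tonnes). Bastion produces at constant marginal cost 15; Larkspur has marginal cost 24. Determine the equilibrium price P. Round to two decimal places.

60.50

The follower Larkspur best-responds to any q_B: π_L = (188 - 2Q)q_L - 24q_L.
Follower FOC: 164 - 2q_B - 4q_L = 0, so q_L(q_B) = (164 - 2q_B)/4.
The leader anticipates this reaction. Substituting into P = 188 - 2Q gives P = 106 - q_B, so π_B = (106 - q_B)q_B - 15q_B.
The leader's first-order condition 91 - 2q_B = 0 yields q_B = 91/2.
Then q_L = (164 - 2·(91/2))/4 = 73/4.
Total output Q = 255/4, so price P = 188 - 2·(255/4) = 121/2.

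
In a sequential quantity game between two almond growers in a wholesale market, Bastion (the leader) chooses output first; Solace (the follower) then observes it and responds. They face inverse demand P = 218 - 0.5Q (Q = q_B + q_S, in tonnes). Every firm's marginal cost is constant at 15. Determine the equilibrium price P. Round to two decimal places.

65.75

Solve by backward induction. Given q_B, the follower Solace maximises π_S = (218 - (1/2)q_B - (1/2)q_S)q_S - 15q_S.
∂π_S/∂q_S = 203 - (1/2)q_B - q_S = 0 gives the reaction function q_S = (203 - (1/2)q_B).
The leader anticipates this reaction. Substituting into P = 218 - 0.5Q gives P = 233/2 - (1/4)q_B, so π_B = (233/2 - (1/4)q_B)q_B - 15q_B.
The leader's first-order condition 203/2 - (1/2)q_B = 0 yields q_B = 203.
Then q_S = (203 - (1/2)·203) = 203/2.
Total output Q = 609/2, so price P = 218 - (1/2)·(609/2) = 263/4.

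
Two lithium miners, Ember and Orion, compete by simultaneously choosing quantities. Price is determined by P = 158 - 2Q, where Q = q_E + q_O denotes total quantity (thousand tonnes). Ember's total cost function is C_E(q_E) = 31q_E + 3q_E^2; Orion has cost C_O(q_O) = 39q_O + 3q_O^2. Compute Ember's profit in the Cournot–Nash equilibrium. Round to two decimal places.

Ember's profit: π_E = (158 - 2Q)q_E - (31q_E + 3q_E²). Setting ∂π_E/∂q_E = 0: 127 - 10q_E - 2(q_O) = 0.
Orion's profit: π_O = (158 - 2Q)q_O - (39q_O + 3q_O²). Setting ∂π_O/∂q_O = 0: 119 - 10q_O - 2(q_E) = 0.
Rearranging gives the reaction functions q_E = (127 - 2q_O)/10 and q_O = (119 - 2q_E)/10.
Substituting one into the other gives q_E = 43/4 and q_O = 39/4.
Price P = 158 - 2·(41/2) = 117.
Ember's profit: 117·(43/4) - 31·(43/4) - 3(43/4)² = 577.8125.

577.81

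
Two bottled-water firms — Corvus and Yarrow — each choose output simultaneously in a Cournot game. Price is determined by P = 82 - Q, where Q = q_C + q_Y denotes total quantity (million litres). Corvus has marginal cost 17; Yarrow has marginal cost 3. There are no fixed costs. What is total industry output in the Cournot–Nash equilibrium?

48

Corvus's profit: π_C = (82 - Q)q_C - (17q_C). Setting ∂π_C/∂q_C = 0: 65 - 2q_C - (q_Y) = 0.
Yarrow's profit: π_Y = (82 - Q)q_Y - (3q_Y). Setting ∂π_Y/∂q_Y = 0: 79 - 2q_Y - (q_C) = 0.
So q_C = (65 - q_Y)/2 and q_Y = (79 - q_C)/2.
Substituting one into the other gives q_C = 17 and q_Y = 31.
Total output Q = 17 + 31 = 48.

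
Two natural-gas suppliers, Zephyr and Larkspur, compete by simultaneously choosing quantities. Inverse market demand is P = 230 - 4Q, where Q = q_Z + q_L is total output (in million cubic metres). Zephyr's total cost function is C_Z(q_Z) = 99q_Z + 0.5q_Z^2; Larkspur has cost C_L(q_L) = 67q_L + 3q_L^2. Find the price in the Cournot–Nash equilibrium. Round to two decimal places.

Zephyr's profit: π_Z = (230 - 4Q)q_Z - (99q_Z + (1/2)q_Z²). Setting ∂π_Z/∂q_Z = 0: 131 - 9q_Z - 4(q_L) = 0.
Larkspur's first-order condition: 163 - 14q_L - 4(q_Z) = 0.
Best responses: q_Z = (131 - 4q_L)/9, q_L = (163 - 4q_Z)/14.
Substituting one into the other gives q_Z = 591/55 and q_L = 943/110.
Total output Q = 425/22, so price P = 230 - 4·(425/22) = 1680/11.

152.73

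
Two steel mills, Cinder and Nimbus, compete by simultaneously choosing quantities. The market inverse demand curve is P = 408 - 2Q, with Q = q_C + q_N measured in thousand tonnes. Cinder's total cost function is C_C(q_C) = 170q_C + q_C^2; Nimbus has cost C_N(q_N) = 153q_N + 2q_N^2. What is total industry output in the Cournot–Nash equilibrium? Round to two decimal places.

Cinder's profit: π_C = (408 - 2Q)q_C - (170q_C + q_C²). Setting ∂π_C/∂q_C = 0: 238 - 6q_C - 2(q_N) = 0.
Nimbus's first-order condition: 255 - 8q_N - 2(q_C) = 0.
So q_C = (238 - 2q_N)/6 and q_N = (255 - 2q_C)/8.
Solving the pair: q_C = 697/22, q_N = 527/22.
Total output Q = 697/22 + 527/22 = 612/11.

55.64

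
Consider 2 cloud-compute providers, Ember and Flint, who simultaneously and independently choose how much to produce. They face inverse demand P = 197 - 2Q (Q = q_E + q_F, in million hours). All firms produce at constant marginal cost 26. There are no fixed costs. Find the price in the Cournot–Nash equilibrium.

83

A representative firm's profit is π_i = q_i(197 - 2Q) - 26q_i.
Setting ∂π_i/∂q_i = 0 with rivals' quantities fixed: 171 - 4q_i - 2q_j = 0.
By symmetry each firm produces the same amount; substituting q_j = q_i yields q_i = 171/6 = 57/2.
Total output Q = 57, so price P = 197 - 2·57 = 83.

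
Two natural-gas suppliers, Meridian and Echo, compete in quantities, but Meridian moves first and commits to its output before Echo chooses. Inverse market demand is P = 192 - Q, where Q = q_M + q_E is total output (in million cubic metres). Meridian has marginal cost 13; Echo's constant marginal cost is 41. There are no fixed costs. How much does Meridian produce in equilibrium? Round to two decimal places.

103.50

Solve by backward induction. Given q_M, the follower Echo maximises π_E = (192 - q_M - q_E)q_E - 41q_E.
∂π_E/∂q_E = 151 - q_M - 2q_E = 0 gives the reaction function q_E = (151 - q_M)/2.
The leader anticipates this reaction. Substituting into P = 192 - Q gives P = 233/2 - (1/2)q_M, so π_M = (233/2 - (1/2)q_M)q_M - 13q_M.
Leader FOC: 207/2 - q_M = 0, so q_M = 207/2.
Then q_E = (151 - 207/2)/2 = 95/4.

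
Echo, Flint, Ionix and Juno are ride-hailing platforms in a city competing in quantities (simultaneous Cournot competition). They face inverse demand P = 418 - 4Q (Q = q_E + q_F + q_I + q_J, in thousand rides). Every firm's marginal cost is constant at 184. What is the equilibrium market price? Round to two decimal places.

230.80

A representative firm's profit is π_i = q_i(418 - 4Q) - 184q_i.
Setting ∂π_i/∂q_i = 0 with rivals' quantities fixed: 234 - 8q_i - 4·Σ_{j≠i} q_j = 0.
With identical firms every q_j equals q_i, so Σ_{j≠i} q_j = 3q_i and 234 = 20q_i, giving q_i = 117/10.
Total output Q = 234/5, so price P = 418 - 4·(234/5) = 1154/5.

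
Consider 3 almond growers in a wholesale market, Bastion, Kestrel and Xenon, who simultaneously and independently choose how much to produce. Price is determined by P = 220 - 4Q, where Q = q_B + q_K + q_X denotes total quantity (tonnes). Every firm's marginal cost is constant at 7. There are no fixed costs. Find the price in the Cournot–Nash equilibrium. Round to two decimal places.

A representative firm's profit is π_i = q_i(220 - 4Q) - 7q_i.
First-order condition (treating rivals' output as given): 213 - 8q_i - 4·Σ_{j≠i} q_j = 0.
With identical firms every q_j equals q_i, so Σ_{j≠i} q_j = 2q_i and 213 = 16q_i, giving q_i = 213/16.
Total output Q = 639/16, so price P = 220 - 4·(639/16) = 241/4.

60.25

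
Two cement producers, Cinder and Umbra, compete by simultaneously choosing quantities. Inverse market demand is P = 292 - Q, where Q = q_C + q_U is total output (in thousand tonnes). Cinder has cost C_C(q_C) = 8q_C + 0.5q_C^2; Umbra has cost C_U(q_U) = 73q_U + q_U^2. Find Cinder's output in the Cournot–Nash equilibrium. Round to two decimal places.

Cinder's profit: π_C = (292 - Q)q_C - (8q_C + (1/2)q_C²). Setting ∂π_C/∂q_C = 0: 284 - 3q_C - (q_U) = 0.
Umbra's first-order condition: 219 - 4q_U - (q_C) = 0.
So q_C = (284 - q_U)/3 and q_U = (219 - q_C)/4.
Substituting one into the other gives q_C = 917/11 and q_U = 373/11.

83.36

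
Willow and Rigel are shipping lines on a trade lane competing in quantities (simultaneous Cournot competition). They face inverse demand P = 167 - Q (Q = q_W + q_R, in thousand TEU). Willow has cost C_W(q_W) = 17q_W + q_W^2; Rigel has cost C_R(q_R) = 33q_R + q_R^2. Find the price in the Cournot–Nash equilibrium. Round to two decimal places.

Willow's profit: π_W = (167 - Q)q_W - (17q_W + q_W²). Setting ∂π_W/∂q_W = 0: 150 - 4q_W - (q_R) = 0.
Rigel's profit: π_R = (167 - Q)q_R - (33q_R + q_R²). Setting ∂π_R/∂q_R = 0: 134 - 4q_R - (q_W) = 0.
Best responses: q_W = (150 - q_R)/4, q_R = (134 - q_W)/4.
Substituting one into the other gives q_W = 466/15 and q_R = 386/15.
Total output Q = 284/5, so price P = 167 - 284/5 = 551/5.

110.20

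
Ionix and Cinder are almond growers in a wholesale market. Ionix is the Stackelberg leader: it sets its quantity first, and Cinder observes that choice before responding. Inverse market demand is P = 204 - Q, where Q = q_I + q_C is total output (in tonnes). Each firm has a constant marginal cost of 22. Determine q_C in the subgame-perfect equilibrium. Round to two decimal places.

Solve by backward induction. Given q_I, the follower Cinder maximises π_C = (204 - q_I - q_C)q_C - 22q_C.
Follower FOC: 182 - q_I - 2q_C = 0, so q_C(q_I) = (182 - q_I)/2.
The leader anticipates this reaction. Substituting into P = 204 - Q gives P = 113 - (1/2)q_I, so π_I = (113 - (1/2)q_I)q_I - 22q_I.
The leader's first-order condition 91 - q_I = 0 yields q_I = 91.
Then q_C = (182 - 91)/2 = 91/2.

45.50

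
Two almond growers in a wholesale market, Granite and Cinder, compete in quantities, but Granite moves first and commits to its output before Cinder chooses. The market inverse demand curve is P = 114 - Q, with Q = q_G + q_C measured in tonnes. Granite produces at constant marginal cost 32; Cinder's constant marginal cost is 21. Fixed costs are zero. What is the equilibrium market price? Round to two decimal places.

The follower Cinder best-responds to any q_G: π_C = (114 - Q)q_C - 21q_C.
Setting the follower's marginal profit to zero, 93 - q_G - 2q_C = 0, i.e. q_C = (93 - q_G)/2.
Granite substitutes q_C(q_G) into its own profit: π_G = q_G(114 - q_G - (93 - q_G)/2) - 32q_G = (135/2 - (1/2)q_G)q_G - 32q_G.
Maximising: ∂π_G/∂q_G = 71/2 - q_G = 0, giving q_G = 71/2.
Then q_C = (93 - 71/2)/2 = 115/4.
Total output Q = 257/4, so price P = 114 - 257/4 = 199/4.

49.75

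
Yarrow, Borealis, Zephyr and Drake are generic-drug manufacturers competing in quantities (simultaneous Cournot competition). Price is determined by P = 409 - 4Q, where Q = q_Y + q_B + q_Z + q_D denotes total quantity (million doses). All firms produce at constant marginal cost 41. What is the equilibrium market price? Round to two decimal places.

A representative firm's profit is π_i = q_i(409 - 4Q) - 41q_i.
Setting ∂π_i/∂q_i = 0 with rivals' quantities fixed: 368 - 8q_i - 4·Σ_{j≠i} q_j = 0.
With identical firms every q_j equals q_i, so Σ_{j≠i} q_j = 3q_i and 368 = 20q_i, giving q_i = 92/5.
Total output Q = 368/5, so price P = 409 - 4·(368/5) = 573/5.

114.60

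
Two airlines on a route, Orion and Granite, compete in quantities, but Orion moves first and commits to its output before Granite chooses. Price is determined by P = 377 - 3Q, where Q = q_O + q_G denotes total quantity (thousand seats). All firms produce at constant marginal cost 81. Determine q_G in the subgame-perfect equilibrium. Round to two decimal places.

The follower Granite best-responds to any q_O: π_G = (377 - 3Q)q_G - 81q_G.
Follower FOC: 296 - 3q_O - 6q_G = 0, so q_G(q_O) = (296 - 3q_O)/6.
Orion substitutes q_G(q_O) into its own profit: π_O = q_O(377 - 3q_O - (296 - 3q_O)/2) - 81q_O = (229 - (3/2)q_O)q_O - 81q_O.
The leader's first-order condition 148 - 3q_O = 0 yields q_O = 148/3.
Then q_G = (296 - 3·(148/3))/6 = 74/3.

24.67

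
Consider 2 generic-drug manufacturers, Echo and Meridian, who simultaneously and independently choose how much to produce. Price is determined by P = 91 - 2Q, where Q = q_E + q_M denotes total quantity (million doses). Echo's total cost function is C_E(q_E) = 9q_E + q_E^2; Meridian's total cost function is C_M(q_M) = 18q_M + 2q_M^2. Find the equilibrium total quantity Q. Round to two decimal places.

17.82

Echo's profit: π_E = (91 - 2Q)q_E - (9q_E + q_E²). Setting ∂π_E/∂q_E = 0: 82 - 6q_E - 2(q_M) = 0.
Meridian's profit: π_M = (91 - 2Q)q_M - (18q_M + 2q_M²). Setting ∂π_M/∂q_M = 0: 73 - 8q_M - 2(q_E) = 0.
So q_E = (82 - 2q_M)/6 and q_M = (73 - 2q_E)/8.
Solving the pair: q_E = 255/22, q_M = 137/22.
Total output Q = 255/22 + 137/22 = 196/11.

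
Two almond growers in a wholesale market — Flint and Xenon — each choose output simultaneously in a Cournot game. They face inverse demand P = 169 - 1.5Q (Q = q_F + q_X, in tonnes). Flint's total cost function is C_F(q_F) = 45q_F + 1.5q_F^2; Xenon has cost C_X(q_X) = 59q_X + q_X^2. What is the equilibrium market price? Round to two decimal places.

Flint's profit: π_F = (169 - 1.5Q)q_F - (45q_F + (3/2)q_F²). Setting ∂π_F/∂q_F = 0: 124 - 6q_F - (3/2)(q_X) = 0.
Xenon's first-order condition: 110 - 5q_X - (3/2)(q_F) = 0.
So q_F = (124 - (3/2)q_X)/6 and q_X = (110 - (3/2)q_F)/5.
Solving the pair: q_F = 1820/111, q_X = 632/37.
Total output Q = 33.4775, so price P = 169 - (3/2)·33.4775 = 118.7838.

118.78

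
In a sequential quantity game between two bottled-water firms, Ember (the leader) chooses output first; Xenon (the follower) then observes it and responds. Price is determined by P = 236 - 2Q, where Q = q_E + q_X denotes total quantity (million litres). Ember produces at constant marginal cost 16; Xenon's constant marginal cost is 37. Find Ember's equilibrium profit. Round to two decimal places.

3630.06

Solve by backward induction. Given q_E, the follower Xenon maximises π_X = (236 - 2q_E - 2q_X)q_X - 37q_X.
Follower FOC: 199 - 2q_E - 4q_X = 0, so q_X(q_E) = (199 - 2q_E)/4.
Ember substitutes q_X(q_E) into its own profit: π_E = q_E(236 - 2q_E - (199 - 2q_E)/2) - 16q_E = (273/2 - q_E)q_E - 16q_E.
Maximising: ∂π_E/∂q_E = 241/2 - 2q_E = 0, giving q_E = 241/4.
Then q_X = (199 - 2·(241/4))/4 = 157/8.
Price P = 236 - 2·(639/8) = 305/4.
Ember's profit: (305/4 - 16)·(241/4) = 3630.0625.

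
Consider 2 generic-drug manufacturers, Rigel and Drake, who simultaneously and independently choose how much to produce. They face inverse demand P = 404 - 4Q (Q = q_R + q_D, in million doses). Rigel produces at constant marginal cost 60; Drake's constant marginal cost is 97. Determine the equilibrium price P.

Rigel's profit: π_R = (404 - 4Q)q_R - (60q_R). Setting ∂π_R/∂q_R = 0: 344 - 8q_R - 4(q_D) = 0.
Drake's first-order condition: 307 - 8q_D - 4(q_R) = 0.
Rearranging gives the reaction functions q_R = (344 - 4q_D)/8 and q_D = (307 - 4q_R)/8.
Solving the pair: q_R = 127/4, q_D = 45/2.
Total output Q = 217/4, so price P = 404 - 4·(217/4) = 187.

187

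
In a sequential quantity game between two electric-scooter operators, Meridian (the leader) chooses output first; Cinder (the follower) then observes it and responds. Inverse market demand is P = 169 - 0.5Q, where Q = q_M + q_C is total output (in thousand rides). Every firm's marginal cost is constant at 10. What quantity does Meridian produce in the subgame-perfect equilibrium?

159

The follower Cinder best-responds to any q_M: π_C = (169 - 0.5Q)q_C - 10q_C.
Follower FOC: 159 - (1/2)q_M - q_C = 0, so q_C(q_M) = (159 - (1/2)q_M).
The leader anticipates this reaction. Substituting into P = 169 - 0.5Q gives P = 179/2 - (1/4)q_M, so π_M = (179/2 - (1/4)q_M)q_M - 10q_M.
The leader's first-order condition 159/2 - (1/2)q_M = 0 yields q_M = 159.
Then q_C = (159 - (1/2)·159) = 159/2.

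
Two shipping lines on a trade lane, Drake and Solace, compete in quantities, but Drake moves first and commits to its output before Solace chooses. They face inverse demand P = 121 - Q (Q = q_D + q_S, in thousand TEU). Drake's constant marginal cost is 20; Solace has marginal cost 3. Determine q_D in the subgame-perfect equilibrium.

The follower Solace best-responds to any q_D: π_S = (121 - Q)q_S - 3q_S.
Setting the follower's marginal profit to zero, 118 - q_D - 2q_S = 0, i.e. q_S = (118 - q_D)/2.
The leader anticipates this reaction. Substituting into P = 121 - Q gives P = 62 - (1/2)q_D, so π_D = (62 - (1/2)q_D)q_D - 20q_D.
Maximising: ∂π_D/∂q_D = 42 - q_D = 0, giving q_D = 42.
Then q_S = (118 - 42)/2 = 38.

42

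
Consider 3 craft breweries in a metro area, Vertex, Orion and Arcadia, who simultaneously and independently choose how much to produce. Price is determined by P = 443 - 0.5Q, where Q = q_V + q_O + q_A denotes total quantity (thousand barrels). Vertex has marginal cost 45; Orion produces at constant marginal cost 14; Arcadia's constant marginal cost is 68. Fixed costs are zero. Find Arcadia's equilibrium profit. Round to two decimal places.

Vertex's profit: π_V = (443 - 0.5Q)q_V - (45q_V). Setting ∂π_V/∂q_V = 0: 398 - q_V - (1/2)(q_O + q_A) = 0.
Orion's profit: π_O = (443 - 0.5Q)q_O - (14q_O). Setting ∂π_O/∂q_O = 0: 429 - q_O - (1/2)(q_V + q_A) = 0.
Arcadia's profit: π_A = (443 - 0.5Q)q_A - (68q_A). Setting ∂π_A/∂q_A = 0: 375 - q_A - (1/2)(q_V + q_O) = 0.
Adding the 3 conditions: 1202 − Q − Q = 0, i.e. Q = 601.
Back-substituting: q_V = (398 − 601/2)/(1/2) = 195, q_O = (429 − 601/2)/(1/2) = 257, q_A = (375 − 601/2)/(1/2) = 149.
Price P = 443 - (1/2)·601 = 285/2.
Arcadia's profit: (285/2 - 68)·149 = 11100.5000.

11100.50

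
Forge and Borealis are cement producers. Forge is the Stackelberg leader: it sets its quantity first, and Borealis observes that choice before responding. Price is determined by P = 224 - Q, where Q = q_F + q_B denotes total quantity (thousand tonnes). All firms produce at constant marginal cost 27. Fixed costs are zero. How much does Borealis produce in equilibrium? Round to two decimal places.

The follower Borealis best-responds to any q_F: π_B = (224 - Q)q_B - 27q_B.
Follower FOC: 197 - q_F - 2q_B = 0, so q_B(q_F) = (197 - q_F)/2.
The leader anticipates this reaction. Substituting into P = 224 - Q gives P = 251/2 - (1/2)q_F, so π_F = (251/2 - (1/2)q_F)q_F - 27q_F.
Maximising: ∂π_F/∂q_F = 197/2 - q_F = 0, giving q_F = 197/2.
Then q_B = (197 - 197/2)/2 = 197/4.

49.25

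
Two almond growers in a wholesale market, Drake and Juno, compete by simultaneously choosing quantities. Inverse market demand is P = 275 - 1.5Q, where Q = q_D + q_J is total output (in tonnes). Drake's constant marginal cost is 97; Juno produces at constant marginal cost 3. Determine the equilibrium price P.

Drake's profit: π_D = (275 - 1.5Q)q_D - (97q_D). Setting ∂π_D/∂q_D = 0: 178 - 3q_D - (3/2)(q_J) = 0.
Juno's first-order condition: 272 - 3q_J - (3/2)(q_D) = 0.
So q_D = (178 - (3/2)q_J)/3 and q_J = (272 - (3/2)q_D)/3.
Solving the pair: q_D = 56/3, q_J = 244/3.
Total output Q = 100, so price P = 275 - (3/2)·100 = 125.

125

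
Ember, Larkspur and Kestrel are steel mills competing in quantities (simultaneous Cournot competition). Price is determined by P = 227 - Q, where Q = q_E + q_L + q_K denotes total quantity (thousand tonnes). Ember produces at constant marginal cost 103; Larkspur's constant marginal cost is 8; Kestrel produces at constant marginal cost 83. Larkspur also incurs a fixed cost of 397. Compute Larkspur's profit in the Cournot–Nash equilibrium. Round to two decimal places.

9060.56

Ember's profit: π_E = (227 - Q)q_E - (103q_E). Setting ∂π_E/∂q_E = 0: 124 - 2q_E - (q_L + q_K) = 0.
Larkspur's profit: π_L = (227 - Q)q_L - (8q_L). Setting ∂π_L/∂q_L = 0: 219 - 2q_L - (q_E + q_K) = 0.
Kestrel's profit: π_K = (227 - Q)q_K - (83q_K). Setting ∂π_K/∂q_K = 0: 144 - 2q_K - (q_E + q_L) = 0.
Adding the 3 first-order conditions: 487 − 4Q = 0, so Q = 487/4.
Back-substituting: q_E = (124 − 487/4) = 9/4, q_L = (219 − 487/4) = 389/4, q_K = (144 − 487/4) = 89/4.
Price P = 227 - 487/4 = 421/4.
Larkspur's profit: (421/4 - 8)·(389/4) - 397 = 9060.5625.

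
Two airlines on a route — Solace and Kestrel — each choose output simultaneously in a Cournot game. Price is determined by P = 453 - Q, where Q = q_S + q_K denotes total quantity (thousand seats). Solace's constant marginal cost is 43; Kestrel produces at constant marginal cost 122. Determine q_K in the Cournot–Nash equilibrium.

Solace's profit: π_S = (453 - Q)q_S - (43q_S). Setting ∂π_S/∂q_S = 0: 410 - 2q_S - (q_K) = 0.
Kestrel's first-order condition: 331 - 2q_K - (q_S) = 0.
Best responses: q_S = (410 - q_K)/2, q_K = (331 - q_S)/2.
Substituting one into the other gives q_S = 163 and q_K = 84.

84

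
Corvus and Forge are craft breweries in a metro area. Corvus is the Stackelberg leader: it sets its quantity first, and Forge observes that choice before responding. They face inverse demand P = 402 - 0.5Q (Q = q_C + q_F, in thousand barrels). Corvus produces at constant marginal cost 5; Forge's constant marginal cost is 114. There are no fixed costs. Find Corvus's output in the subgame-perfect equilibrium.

506

Solve by backward induction. Given q_C, the follower Forge maximises π_F = (402 - (1/2)q_C - (1/2)q_F)q_F - 114q_F.
∂π_F/∂q_F = 288 - (1/2)q_C - q_F = 0 gives the reaction function q_F = (288 - (1/2)q_C).
Corvus substitutes q_F(q_C) into its own profit: π_C = q_C(402 - (1/2)q_C - (288 - (1/2)q_C)/2) - 5q_C = (258 - (1/4)q_C)q_C - 5q_C.
Maximising: ∂π_C/∂q_C = 253 - (1/2)q_C = 0, giving q_C = 506.
Then q_F = (288 - (1/2)·506) = 35.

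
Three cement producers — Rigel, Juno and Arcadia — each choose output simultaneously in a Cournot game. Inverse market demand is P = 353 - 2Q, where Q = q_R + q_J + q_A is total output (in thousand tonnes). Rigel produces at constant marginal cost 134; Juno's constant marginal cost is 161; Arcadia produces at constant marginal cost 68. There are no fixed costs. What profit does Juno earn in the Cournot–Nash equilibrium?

162

Rigel's profit: π_R = (353 - 2Q)q_R - (134q_R). Setting ∂π_R/∂q_R = 0: 219 - 4q_R - 2(q_J + q_A) = 0.
Juno's first-order condition: 192 - 4q_J - 2(q_R + q_A) = 0.
Arcadia's profit: π_A = (353 - 2Q)q_A - (68q_A). Setting ∂π_A/∂q_A = 0: 285 - 4q_A - 2(q_R + q_J) = 0.
Summing all 3 equations gives 696 − 8Q = 0, hence Q = 87.
Back-substituting: q_R = (219 − 174)/2 = 45/2, q_J = (192 − 174)/2 = 9, q_A = (285 − 174)/2 = 111/2.
Price P = 353 - 2·87 = 179.
Juno's profit: (179 - 161)·9 = 162.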